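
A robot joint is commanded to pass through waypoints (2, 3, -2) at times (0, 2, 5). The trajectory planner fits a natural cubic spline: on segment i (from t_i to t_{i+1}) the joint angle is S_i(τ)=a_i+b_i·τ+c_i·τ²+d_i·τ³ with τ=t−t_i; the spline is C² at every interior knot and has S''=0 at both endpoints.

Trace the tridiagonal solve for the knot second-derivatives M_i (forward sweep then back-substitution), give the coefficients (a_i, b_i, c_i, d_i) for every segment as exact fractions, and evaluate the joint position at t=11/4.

  seg 0: a=2 b=14/15 c=0 d=-13/120
  seg 1: a=3 b=-11/30 c=-13/20 d=13/180
S(11/4) = 3059/1280

Δ: Δ0=1/2, Δ1=-5/3
row 1: diag=10, rhs=-13; c'=3/10, d'=-13/10
back: M1=-13/10
M: M0=0, M1=-13/10, M2=0
seg 0: a=2, c=M0/2=0, d=(M1−M0)/(6·2)=-13/120, b=Δ0−h0·(2M0+M1)/6=14/15
seg 1: a=3, c=M1/2=-13/20, d=(M2−M1)/(6·3)=13/180, b=Δ1−h1·(2M1+M2)/6=-11/30
t_q=11/4 → seg 1, τ=3/4; S=3+-11/30·τ+-13/20·τ²+13/180·τ³=3059/1280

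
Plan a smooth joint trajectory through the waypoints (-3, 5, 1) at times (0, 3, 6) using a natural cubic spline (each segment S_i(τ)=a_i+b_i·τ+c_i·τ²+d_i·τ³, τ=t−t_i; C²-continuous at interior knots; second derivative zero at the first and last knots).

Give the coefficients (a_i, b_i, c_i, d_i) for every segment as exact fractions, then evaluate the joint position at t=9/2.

  seg 0: a=-3 b=11/3 c=0 d=-1/9
  seg 1: a=5 b=2/3 c=-1 d=1/9
S(9/2) = 33/8

Δ: Δ0=8/3, Δ1=-4/3
row 1: diag=12, rhs=-24; c'=1/4, d'=-2
back: M1=-2
M: M0=0, M1=-2, M2=0
seg 0: a=-3, c=M0/2=0, d=(M1−M0)/(6·3)=-1/9, b=Δ0−h0·(2M0+M1)/6=11/3
seg 1: a=5, c=M1/2=-1, d=(M2−M1)/(6·3)=1/9, b=Δ1−h1·(2M1+M2)/6=2/3
t_q=9/2 → seg 1, τ=3/2; S=5+2/3·τ+-1·τ²+1/9·τ³=33/8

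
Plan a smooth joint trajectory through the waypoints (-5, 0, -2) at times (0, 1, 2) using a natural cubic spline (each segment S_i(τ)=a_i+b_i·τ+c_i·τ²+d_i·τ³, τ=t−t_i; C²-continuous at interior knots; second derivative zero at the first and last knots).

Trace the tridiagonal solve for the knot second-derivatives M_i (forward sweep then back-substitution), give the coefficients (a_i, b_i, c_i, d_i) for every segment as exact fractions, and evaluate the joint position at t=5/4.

Δ: Δ0=5, Δ1=-2
row 1: diag=4, rhs=-42; c'=1/4, d'=-21/2
back: M1=-21/2
M: M0=0, M1=-21/2, M2=0
seg 0: a=-5, c=M0/2=0, d=(M1−M0)/(6·1)=-7/4, b=Δ0−h0·(2M0+M1)/6=27/4
seg 1: a=0, c=M1/2=-21/4, d=(M2−M1)/(6·1)=7/4, b=Δ1−h1·(2M1+M2)/6=3/2
t_q=5/4 → seg 1, τ=1/4; S=0+3/2·τ+-21/4·τ²+7/4·τ³=19/256

  seg 0: a=-5 b=27/4 c=0 d=-7/4
  seg 1: a=0 b=3/2 c=-21/4 d=7/4
S(5/4) = 19/256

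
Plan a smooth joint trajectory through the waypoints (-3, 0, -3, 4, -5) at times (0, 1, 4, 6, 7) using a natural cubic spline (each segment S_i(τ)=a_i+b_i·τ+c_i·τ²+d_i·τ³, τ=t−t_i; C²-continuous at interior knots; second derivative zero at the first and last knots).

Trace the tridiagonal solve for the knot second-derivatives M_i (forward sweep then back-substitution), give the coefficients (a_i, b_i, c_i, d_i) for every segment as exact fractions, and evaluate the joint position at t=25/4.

Δ: Δ0=3, Δ1=-1, Δ2=7/2, Δ3=-9
row 1: diag=8, rhs=-24; c'=3/8, d'=-3
row 2: denom=10−3·3/8=71/8; d'=(27−3·-3)/(71/8)=288/71
row 3: denom=6−2·16/71=394/71; d'=(-75−2·288/71)/(394/71)=-5901/394
back: M3=-5901/394
back: M2=288/71−16/71·-5901/394=1464/197
back: M1=-3−3/8·1464/197=-1140/197
M: M0=0, M1=-1140/197, M2=1464/197, M3=-5901/394, M4=0
seg 0: a=-3, c=M0/2=0, d=(M1−M0)/(6·1)=-190/197, b=Δ0−h0·(2M0+M1)/6=781/197
seg 1: a=0, c=M1/2=-570/197, d=(M2−M1)/(6·3)=434/591, b=Δ1−h1·(2M1+M2)/6=211/197
seg 2: a=-3, c=M2/2=732/197, d=(M3−M2)/(6·2)=-2943/1576, b=Δ2−h2·(2M2+M3)/6=697/197
seg 3: a=4, c=M3/2=-5901/788, d=(M4−M3)/(6·1)=1967/788, b=Δ3−h3·(2M3+M4)/6=-1579/394
t_q=25/4 → seg 3, τ=1/4; S=4+-1579/394·τ+-5901/788·τ²+1967/788·τ³=129563/50432

  seg 0: a=-3 b=781/197 c=0 d=-190/197
  seg 1: a=0 b=211/197 c=-570/197 d=434/591
  seg 2: a=-3 b=697/197 c=732/197 d=-2943/1576
  seg 3: a=4 b=-1579/394 c=-5901/788 d=1967/788
S(25/4) = 129563/50432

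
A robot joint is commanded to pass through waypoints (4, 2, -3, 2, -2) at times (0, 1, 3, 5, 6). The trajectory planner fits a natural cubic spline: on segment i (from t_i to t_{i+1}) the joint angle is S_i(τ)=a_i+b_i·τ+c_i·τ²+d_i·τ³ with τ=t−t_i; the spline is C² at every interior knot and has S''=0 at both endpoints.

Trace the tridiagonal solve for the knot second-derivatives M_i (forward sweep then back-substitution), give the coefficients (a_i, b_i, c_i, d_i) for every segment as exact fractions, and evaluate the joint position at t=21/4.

Δ: Δ0=-2, Δ1=-5/2, Δ2=5/2, Δ3=-4
row 1: diag=6, rhs=-3; c'=1/3, d'=-1/2
row 2: denom=8−2·1/3=22/3; d'=(30−2·-1/2)/(22/3)=93/22
row 3: denom=6−2·3/11=60/11; d'=(-39−2·93/22)/(60/11)=-87/10
back: M3=-87/10
back: M2=93/22−3/11·-87/10=33/5
back: M1=-1/2−1/3·33/5=-27/10
M: M0=0, M1=-27/10, M2=33/5, M3=-87/10, M4=0
seg 0: a=4, c=M0/2=0, d=(M1−M0)/(6·1)=-9/20, b=Δ0−h0·(2M0+M1)/6=-31/20
seg 1: a=2, c=M1/2=-27/20, d=(M2−M1)/(6·2)=31/40, b=Δ1−h1·(2M1+M2)/6=-29/10
seg 2: a=-3, c=M2/2=33/10, d=(M3−M2)/(6·2)=-51/40, b=Δ2−h2·(2M2+M3)/6=1
seg 3: a=2, c=M3/2=-87/20, d=(M4−M3)/(6·1)=29/20, b=Δ3−h3·(2M3+M4)/6=-11/10
t_q=21/4 → seg 3, τ=1/4; S=2+-11/10·τ+-87/20·τ²+29/20·τ³=1889/1280

  seg 0: a=4 b=-31/20 c=0 d=-9/20
  seg 1: a=2 b=-29/10 c=-27/20 d=31/40
  seg 2: a=-3 b=1 c=33/10 d=-51/40
  seg 3: a=2 b=-11/10 c=-87/20 d=29/20
S(21/4) = 1889/1280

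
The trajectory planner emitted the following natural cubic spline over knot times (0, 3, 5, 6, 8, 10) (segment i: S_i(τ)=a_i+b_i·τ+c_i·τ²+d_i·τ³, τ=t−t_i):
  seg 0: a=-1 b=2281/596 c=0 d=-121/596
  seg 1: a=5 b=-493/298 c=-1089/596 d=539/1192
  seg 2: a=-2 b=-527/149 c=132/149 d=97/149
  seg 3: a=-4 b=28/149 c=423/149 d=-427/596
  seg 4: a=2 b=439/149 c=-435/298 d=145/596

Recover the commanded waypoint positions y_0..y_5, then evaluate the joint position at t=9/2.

y_0 = S_0(0) = a_0 = -1
y_1 = S_1(0) = a_1 = 5
y_2 = S_2(0) = a_2 = -2
y_3 = S_3(0) = a_3 = -4
y_4 = S_4(0) = a_4 = 2
y_5 = S_4(2) = 4
t_q=9/2 is in segment 1 (τ=3/2); S_1(τ)=-635/9536

y_0=-1 y_1=5 y_2=-2 y_3=-4 y_4=2 y_5=4
S(9/2) = -635/9536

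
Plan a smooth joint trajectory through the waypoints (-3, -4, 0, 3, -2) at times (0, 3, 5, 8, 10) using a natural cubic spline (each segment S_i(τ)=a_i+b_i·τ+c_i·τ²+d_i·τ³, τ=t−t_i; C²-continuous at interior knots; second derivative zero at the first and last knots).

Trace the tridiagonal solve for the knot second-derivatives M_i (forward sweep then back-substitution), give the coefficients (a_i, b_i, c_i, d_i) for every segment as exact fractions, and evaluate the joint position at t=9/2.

Δ: Δ0=-1/3, Δ1=2, Δ2=1, Δ3=-5/2
row 1: diag=10, rhs=14; c'=1/5, d'=7/5
row 2: denom=10−2·1/5=48/5; d'=(-6−2·7/5)/(48/5)=-11/12
row 3: denom=10−3·5/16=145/16; d'=(-21−3·-11/12)/(145/16)=-292/145
back: M3=-292/145
back: M2=-11/12−5/16·-292/145=-25/87
back: M1=7/5−1/5·-25/87=634/435
M: M0=0, M1=634/435, M2=-25/87, M3=-292/145, M4=0
seg 0: a=-3, c=M0/2=0, d=(M1−M0)/(6·3)=317/3915, b=Δ0−h0·(2M0+M1)/6=-154/145
seg 1: a=-4, c=M1/2=317/435, d=(M2−M1)/(6·2)=-253/1740, b=Δ1−h1·(2M1+M2)/6=163/145
seg 2: a=0, c=M2/2=-25/174, d=(M3−M2)/(6·3)=-751/7830, b=Δ2−h2·(2M2+M3)/6=998/435
seg 3: a=3, c=M3/2=-146/145, d=(M4−M3)/(6·2)=73/435, b=Δ3−h3·(2M3+M4)/6=-1007/870
t_q=9/2 → seg 1, τ=3/2; S=-4+163/145·τ+317/435·τ²+-253/1740·τ³=-1081/928

  seg 0: a=-3 b=-154/145 c=0 d=317/3915
  seg 1: a=-4 b=163/145 c=317/435 d=-253/1740
  seg 2: a=0 b=998/435 c=-25/174 d=-751/7830
  seg 3: a=3 b=-1007/870 c=-146/145 d=73/435
S(9/2) = -1081/928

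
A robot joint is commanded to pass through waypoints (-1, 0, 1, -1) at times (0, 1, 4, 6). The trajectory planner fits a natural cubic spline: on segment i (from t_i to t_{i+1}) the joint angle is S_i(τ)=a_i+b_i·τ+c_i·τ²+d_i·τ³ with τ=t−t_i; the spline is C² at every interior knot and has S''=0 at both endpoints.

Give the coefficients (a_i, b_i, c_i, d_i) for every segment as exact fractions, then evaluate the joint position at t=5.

  seg 0: a=-1 b=221/213 c=0 d=-8/213
  seg 1: a=0 b=197/213 c=-8/71 d=-2/71
  seg 2: a=1 b=-109/213 c=-26/71 d=13/213
S(5) = 13/71

Δ: Δ0=1, Δ1=1/3, Δ2=-1
row 1: diag=8, rhs=-4; c'=3/8, d'=-1/2
row 2: denom=10−3·3/8=71/8; d'=(-8−3·-1/2)/(71/8)=-52/71
back: M2=-52/71
back: M1=-1/2−3/8·-52/71=-16/71
M: M0=0, M1=-16/71, M2=-52/71, M3=0
seg 0: a=-1, c=M0/2=0, d=(M1−M0)/(6·1)=-8/213, b=Δ0−h0·(2M0+M1)/6=221/213
seg 1: a=0, c=M1/2=-8/71, d=(M2−M1)/(6·3)=-2/71, b=Δ1−h1·(2M1+M2)/6=197/213
seg 2: a=1, c=M2/2=-26/71, d=(M3−M2)/(6·2)=13/213, b=Δ2−h2·(2M2+M3)/6=-109/213
t_q=5 → seg 2, τ=1; S=1+-109/213·τ+-26/71·τ²+13/213·τ³=13/71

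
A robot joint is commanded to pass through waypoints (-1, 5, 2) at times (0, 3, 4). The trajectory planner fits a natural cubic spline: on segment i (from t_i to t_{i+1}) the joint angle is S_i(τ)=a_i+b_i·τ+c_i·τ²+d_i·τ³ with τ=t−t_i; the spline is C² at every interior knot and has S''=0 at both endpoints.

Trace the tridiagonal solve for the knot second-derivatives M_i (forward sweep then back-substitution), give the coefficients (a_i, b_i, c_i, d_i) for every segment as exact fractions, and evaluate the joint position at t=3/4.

  seg 0: a=-1 b=31/8 c=0 d=-5/24
  seg 1: a=5 b=-7/4 c=-15/8 d=5/8
S(3/4) = 931/512

Δ: Δ0=2, Δ1=-3
row 1: diag=8, rhs=-30; c'=1/8, d'=-15/4
back: M1=-15/4
M: M0=0, M1=-15/4, M2=0
seg 0: a=-1, c=M0/2=0, d=(M1−M0)/(6·3)=-5/24, b=Δ0−h0·(2M0+M1)/6=31/8
seg 1: a=5, c=M1/2=-15/8, d=(M2−M1)/(6·1)=5/8, b=Δ1−h1·(2M1+M2)/6=-7/4
t_q=3/4 → seg 0, τ=3/4; S=-1+31/8·τ+0·τ²+-5/24·τ³=931/512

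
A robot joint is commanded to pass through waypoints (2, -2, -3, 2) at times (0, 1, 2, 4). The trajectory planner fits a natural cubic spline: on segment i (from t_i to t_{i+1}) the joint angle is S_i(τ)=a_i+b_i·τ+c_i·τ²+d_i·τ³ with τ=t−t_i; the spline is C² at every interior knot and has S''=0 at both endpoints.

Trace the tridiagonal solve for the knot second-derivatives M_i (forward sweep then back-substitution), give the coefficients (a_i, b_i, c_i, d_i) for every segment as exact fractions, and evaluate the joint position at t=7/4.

  seg 0: a=2 b=-213/46 c=0 d=29/46
  seg 1: a=-2 b=-63/23 c=87/46 d=-7/46
  seg 2: a=-3 b=27/46 c=33/23 d=-11/46
S(7/4) = -391/128

Δ: Δ0=-4, Δ1=-1, Δ2=5/2
row 1: diag=4, rhs=18; c'=1/4, d'=9/2
row 2: denom=6−1·1/4=23/4; d'=(21−1·9/2)/(23/4)=66/23
back: M2=66/23
back: M1=9/2−1/4·66/23=87/23
M: M0=0, M1=87/23, M2=66/23, M3=0
seg 0: a=2, c=M0/2=0, d=(M1−M0)/(6·1)=29/46, b=Δ0−h0·(2M0+M1)/6=-213/46
seg 1: a=-2, c=M1/2=87/46, d=(M2−M1)/(6·1)=-7/46, b=Δ1−h1·(2M1+M2)/6=-63/23
seg 2: a=-3, c=M2/2=33/23, d=(M3−M2)/(6·2)=-11/46, b=Δ2−h2·(2M2+M3)/6=27/46
t_q=7/4 → seg 1, τ=3/4; S=-2+-63/23·τ+87/46·τ²+-7/46·τ³=-391/128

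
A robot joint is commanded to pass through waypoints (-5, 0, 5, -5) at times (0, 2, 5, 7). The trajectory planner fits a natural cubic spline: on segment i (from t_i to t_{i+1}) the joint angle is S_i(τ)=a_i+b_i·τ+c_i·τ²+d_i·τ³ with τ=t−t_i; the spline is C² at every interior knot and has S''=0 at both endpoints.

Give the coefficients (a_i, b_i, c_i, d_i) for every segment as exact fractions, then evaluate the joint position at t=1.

Δ: Δ0=5/2, Δ1=5/3, Δ2=-5
row 1: diag=10, rhs=-5; c'=3/10, d'=-1/2
row 2: denom=10−3·3/10=91/10; d'=(-40−3·-1/2)/(91/10)=-55/13
back: M2=-55/13
back: M1=-1/2−3/10·-55/13=10/13
M: M0=0, M1=10/13, M2=-55/13, M3=0
seg 0: a=-5, c=M0/2=0, d=(M1−M0)/(6·2)=5/78, b=Δ0−h0·(2M0+M1)/6=175/78
seg 1: a=0, c=M1/2=5/13, d=(M2−M1)/(6·3)=-5/18, b=Δ1−h1·(2M1+M2)/6=235/78
seg 2: a=5, c=M2/2=-55/26, d=(M3−M2)/(6·2)=55/156, b=Δ2−h2·(2M2+M3)/6=-85/39
t_q=1 → seg 0, τ=1; S=-5+175/78·τ+0·τ²+5/78·τ³=-35/13

  seg 0: a=-5 b=175/78 c=0 d=5/78
  seg 1: a=0 b=235/78 c=5/13 d=-5/18
  seg 2: a=5 b=-85/39 c=-55/26 d=55/156
S(1) = -35/13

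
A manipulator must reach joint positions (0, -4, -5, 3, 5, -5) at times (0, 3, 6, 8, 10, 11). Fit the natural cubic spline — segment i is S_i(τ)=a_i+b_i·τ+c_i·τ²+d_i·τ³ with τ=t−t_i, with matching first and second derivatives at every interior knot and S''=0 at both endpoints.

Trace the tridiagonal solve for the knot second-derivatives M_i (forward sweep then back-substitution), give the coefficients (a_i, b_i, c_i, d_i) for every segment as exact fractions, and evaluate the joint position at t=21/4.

Δ: Δ0=-4/3, Δ1=-1/3, Δ2=4, Δ3=1, Δ4=-10
row 1: diag=12, rhs=6; c'=1/4, d'=1/2
row 2: denom=10−3·1/4=37/4; d'=(26−3·1/2)/(37/4)=98/37
row 3: denom=8−2·8/37=280/37; d'=(-18−2·98/37)/(280/37)=-431/140
row 4: denom=6−2·37/140=383/70; d'=(-66−2·-431/140)/(383/70)=-4189/383
back: M4=-4189/383
back: M3=-431/140−37/140·-4189/383=-72/383
back: M2=98/37−8/37·-72/383=1030/383
back: M1=1/2−1/4·1030/383=-66/383
M: M0=0, M1=-66/383, M2=1030/383, M3=-72/383, M4=-4189/383, M5=0
seg 0: a=0, c=M0/2=0, d=(M1−M0)/(6·3)=-11/1149, b=Δ0−h0·(2M0+M1)/6=-1433/1149
seg 1: a=-4, c=M1/2=-33/383, d=(M2−M1)/(6·3)=548/3447, b=Δ1−h1·(2M1+M2)/6=-1730/1149
seg 2: a=-5, c=M2/2=515/383, d=(M3−M2)/(6·2)=-551/2298, b=Δ2−h2·(2M2+M3)/6=2608/1149
seg 3: a=3, c=M3/2=-36/383, d=(M4−M3)/(6·2)=-4117/4596, b=Δ3−h3·(2M3+M4)/6=5482/1149
seg 4: a=5, c=M4/2=-4189/766, d=(M5−M4)/(6·1)=4189/2298, b=Δ4−h4·(2M4+M5)/6=-7301/1149
t_q=21/4 → seg 1, τ=9/4; S=-4+-1730/1149·τ+-33/383·τ²+548/3447·τ³=-2303/383

  seg 0: a=0 b=-1433/1149 c=0 d=-11/1149
  seg 1: a=-4 b=-1730/1149 c=-33/383 d=548/3447
  seg 2: a=-5 b=2608/1149 c=515/383 d=-551/2298
  seg 3: a=3 b=5482/1149 c=-36/383 d=-4117/4596
  seg 4: a=5 b=-7301/1149 c=-4189/766 d=4189/2298
S(21/4) = -2303/383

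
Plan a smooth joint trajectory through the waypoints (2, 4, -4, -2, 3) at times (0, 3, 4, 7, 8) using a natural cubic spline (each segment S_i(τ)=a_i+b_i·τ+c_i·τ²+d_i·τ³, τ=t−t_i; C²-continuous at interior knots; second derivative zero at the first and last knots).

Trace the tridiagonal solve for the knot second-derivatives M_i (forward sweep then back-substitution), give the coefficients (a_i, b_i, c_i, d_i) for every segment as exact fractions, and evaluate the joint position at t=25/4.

  seg 0: a=2 b=629/144 c=0 d=-533/1296
  seg 1: a=4 b=-485/72 c=-533/144 d=39/16
  seg 2: a=-4 b=-983/144 c=65/18 d=-481/1296
  seg 3: a=-2 b=347/72 c=13/48 d=-13/144
S(25/4) = -5433/1024

Δ: Δ0=2/3, Δ1=-8, Δ2=2/3, Δ3=5
row 1: diag=8, rhs=-52; c'=1/8, d'=-13/2
row 2: denom=8−1·1/8=63/8; d'=(52−1·-13/2)/(63/8)=52/7
row 3: denom=8−3·8/21=48/7; d'=(26−3·52/7)/(48/7)=13/24
back: M3=13/24
back: M2=52/7−8/21·13/24=65/9
back: M1=-13/2−1/8·65/9=-533/72
M: M0=0, M1=-533/72, M2=65/9, M3=13/24, M4=0
seg 0: a=2, c=M0/2=0, d=(M1−M0)/(6·3)=-533/1296, b=Δ0−h0·(2M0+M1)/6=629/144
seg 1: a=4, c=M1/2=-533/144, d=(M2−M1)/(6·1)=39/16, b=Δ1−h1·(2M1+M2)/6=-485/72
seg 2: a=-4, c=M2/2=65/18, d=(M3−M2)/(6·3)=-481/1296, b=Δ2−h2·(2M2+M3)/6=-983/144
seg 3: a=-2, c=M3/2=13/48, d=(M4−M3)/(6·1)=-13/144, b=Δ3−h3·(2M3+M4)/6=347/72
t_q=25/4 → seg 2, τ=9/4; S=-4+-983/144·τ+65/18·τ²+-481/1296·τ³=-5433/1024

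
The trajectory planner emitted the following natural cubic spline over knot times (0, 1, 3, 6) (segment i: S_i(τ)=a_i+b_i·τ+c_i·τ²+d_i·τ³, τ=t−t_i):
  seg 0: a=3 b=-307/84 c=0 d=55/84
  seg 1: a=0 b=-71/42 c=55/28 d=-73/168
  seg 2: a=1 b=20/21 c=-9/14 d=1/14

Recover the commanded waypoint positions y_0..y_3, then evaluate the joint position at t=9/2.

y_0=3 y_1=0 y_2=1 y_3=0
S(9/2) = 137/112

y_0 = S_0(0) = a_0 = 3
y_1 = S_1(0) = a_1 = 0
y_2 = S_2(0) = a_2 = 1
y_3 = S_2(3) = 0
t_q=9/2 is in segment 2 (τ=3/2); S_2(τ)=137/112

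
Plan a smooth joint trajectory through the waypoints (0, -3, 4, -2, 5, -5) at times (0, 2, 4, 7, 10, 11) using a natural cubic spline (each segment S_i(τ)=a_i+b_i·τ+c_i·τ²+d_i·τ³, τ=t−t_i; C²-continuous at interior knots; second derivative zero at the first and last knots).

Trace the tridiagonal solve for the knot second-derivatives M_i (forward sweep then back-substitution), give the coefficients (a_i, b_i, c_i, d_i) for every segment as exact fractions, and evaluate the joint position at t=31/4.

  seg 0: a=0 b=-4952/1509 c=0 d=5377/12072
  seg 1: a=-3 b=6227/3018 c=5377/2012 d=-11795/12072
  seg 2: a=4 b=1552/1509 c=-3209/1006 d=19741/27162
  seg 3: a=-2 b=4565/3018 c=5057/1509 d=-27865/27162
  seg 4: a=5 b=-9173/1509 c=-5917/1006 d=5917/3018
S(31/4) = 37775/64384

Δ: Δ0=-3/2, Δ1=7/2, Δ2=-2, Δ3=7/3, Δ4=-10
row 1: diag=8, rhs=30; c'=1/4, d'=15/4
row 2: denom=10−2·1/4=19/2; d'=(-33−2·15/4)/(19/2)=-81/19
row 3: denom=12−3·6/19=210/19; d'=(26−3·-81/19)/(210/19)=737/210
row 4: denom=8−3·19/70=503/70; d'=(-74−3·737/210)/(503/70)=-5917/503
back: M4=-5917/503
back: M3=737/210−19/70·-5917/503=10114/1509
back: M2=-81/19−6/19·10114/1509=-3209/503
back: M1=15/4−1/4·-3209/503=5377/1006
M: M0=0, M1=5377/1006, M2=-3209/503, M3=10114/1509, M4=-5917/503, M5=0
seg 0: a=0, c=M0/2=0, d=(M1−M0)/(6·2)=5377/12072, b=Δ0−h0·(2M0+M1)/6=-4952/1509
seg 1: a=-3, c=M1/2=5377/2012, d=(M2−M1)/(6·2)=-11795/12072, b=Δ1−h1·(2M1+M2)/6=6227/3018
seg 2: a=4, c=M2/2=-3209/1006, d=(M3−M2)/(6·3)=19741/27162, b=Δ2−h2·(2M2+M3)/6=1552/1509
seg 3: a=-2, c=M3/2=5057/1509, d=(M4−M3)/(6·3)=-27865/27162, b=Δ3−h3·(2M3+M4)/6=4565/3018
seg 4: a=5, c=M4/2=-5917/1006, d=(M5−M4)/(6·1)=5917/3018, b=Δ4−h4·(2M4+M5)/6=-9173/1509
t_q=31/4 → seg 3, τ=3/4; S=-2+4565/3018·τ+5057/1509·τ²+-27865/27162·τ³=37775/64384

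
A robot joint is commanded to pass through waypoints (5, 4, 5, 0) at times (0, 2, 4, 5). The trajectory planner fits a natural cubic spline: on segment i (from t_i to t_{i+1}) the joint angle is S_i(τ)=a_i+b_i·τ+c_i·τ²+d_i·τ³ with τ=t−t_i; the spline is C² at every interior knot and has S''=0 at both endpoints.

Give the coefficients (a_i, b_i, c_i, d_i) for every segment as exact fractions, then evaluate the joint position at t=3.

Δ: Δ0=-1/2, Δ1=1/2, Δ2=-5
row 1: diag=8, rhs=6; c'=1/4, d'=3/4
row 2: denom=6−2·1/4=11/2; d'=(-33−2·3/4)/(11/2)=-69/11
back: M2=-69/11
back: M1=3/4−1/4·-69/11=51/22
M: M0=0, M1=51/22, M2=-69/11, M3=0
seg 0: a=5, c=M0/2=0, d=(M1−M0)/(6·2)=17/88, b=Δ0−h0·(2M0+M1)/6=-14/11
seg 1: a=4, c=M1/2=51/44, d=(M2−M1)/(6·2)=-63/88, b=Δ1−h1·(2M1+M2)/6=23/22
seg 2: a=5, c=M2/2=-69/22, d=(M3−M2)/(6·1)=23/22, b=Δ2−h2·(2M2+M3)/6=-32/11
t_q=3 → seg 1, τ=1; S=4+23/22·τ+51/44·τ²+-63/88·τ³=483/88

  seg 0: a=5 b=-14/11 c=0 d=17/88
  seg 1: a=4 b=23/22 c=51/44 d=-63/88
  seg 2: a=5 b=-32/11 c=-69/22 d=23/22
S(3) = 483/88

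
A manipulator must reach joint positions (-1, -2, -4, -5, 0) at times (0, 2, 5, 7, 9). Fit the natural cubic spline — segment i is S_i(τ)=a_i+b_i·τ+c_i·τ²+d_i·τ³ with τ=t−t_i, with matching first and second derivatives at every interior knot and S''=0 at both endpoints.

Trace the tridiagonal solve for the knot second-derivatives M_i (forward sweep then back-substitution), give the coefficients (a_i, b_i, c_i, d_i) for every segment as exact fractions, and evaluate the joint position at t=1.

  seg 0: a=-1 b=-65/129 c=0 d=1/1032
  seg 1: a=-2 b=-127/258 c=1/172 d=-11/516
  seg 2: a=-4 b=-533/516 c=-8/43 d=467/2064
  seg 3: a=-5 b=121/129 c=403/344 d=-403/2064
S(1) = -517/344

Δ: Δ0=-1/2, Δ1=-2/3, Δ2=-1/2, Δ3=5/2
row 1: diag=10, rhs=-1; c'=3/10, d'=-1/10
row 2: denom=10−3·3/10=91/10; d'=(1−3·-1/10)/(91/10)=1/7
row 3: denom=8−2·20/91=688/91; d'=(18−2·1/7)/(688/91)=403/172
back: M3=403/172
back: M2=1/7−20/91·403/172=-16/43
back: M1=-1/10−3/10·-16/43=1/86
M: M0=0, M1=1/86, M2=-16/43, M3=403/172, M4=0
seg 0: a=-1, c=M0/2=0, d=(M1−M0)/(6·2)=1/1032, b=Δ0−h0·(2M0+M1)/6=-65/129
seg 1: a=-2, c=M1/2=1/172, d=(M2−M1)/(6·3)=-11/516, b=Δ1−h1·(2M1+M2)/6=-127/258
seg 2: a=-4, c=M2/2=-8/43, d=(M3−M2)/(6·2)=467/2064, b=Δ2−h2·(2M2+M3)/6=-533/516
seg 3: a=-5, c=M3/2=403/344, d=(M4−M3)/(6·2)=-403/2064, b=Δ3−h3·(2M3+M4)/6=121/129
t_q=1 → seg 0, τ=1; S=-1+-65/129·τ+0·τ²+1/1032·τ³=-517/344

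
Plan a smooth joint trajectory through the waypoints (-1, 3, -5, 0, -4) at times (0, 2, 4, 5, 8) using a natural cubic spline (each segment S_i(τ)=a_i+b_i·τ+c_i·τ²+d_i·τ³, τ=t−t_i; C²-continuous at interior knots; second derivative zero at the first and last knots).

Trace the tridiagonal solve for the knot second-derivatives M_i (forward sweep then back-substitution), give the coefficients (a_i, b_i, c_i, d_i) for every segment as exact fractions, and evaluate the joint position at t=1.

  seg 0: a=-1 b=587/129 c=0 d=-329/516
  seg 1: a=3 b=-400/129 c=-329/86 d=871/516
  seg 2: a=-5 b=239/129 c=271/43 d=-407/129
  seg 3: a=0 b=644/129 c=-136/43 d=136/387
S(1) = 501/172

Δ: Δ0=2, Δ1=-4, Δ2=5, Δ3=-4/3
row 1: diag=8, rhs=-36; c'=1/4, d'=-9/2
row 2: denom=6−2·1/4=11/2; d'=(54−2·-9/2)/(11/2)=126/11
row 3: denom=8−1·2/11=86/11; d'=(-38−1·126/11)/(86/11)=-272/43
back: M3=-272/43
back: M2=126/11−2/11·-272/43=542/43
back: M1=-9/2−1/4·542/43=-329/43
M: M0=0, M1=-329/43, M2=542/43, M3=-272/43, M4=0
seg 0: a=-1, c=M0/2=0, d=(M1−M0)/(6·2)=-329/516, b=Δ0−h0·(2M0+M1)/6=587/129
seg 1: a=3, c=M1/2=-329/86, d=(M2−M1)/(6·2)=871/516, b=Δ1−h1·(2M1+M2)/6=-400/129
seg 2: a=-5, c=M2/2=271/43, d=(M3−M2)/(6·1)=-407/129, b=Δ2−h2·(2M2+M3)/6=239/129
seg 3: a=0, c=M3/2=-136/43, d=(M4−M3)/(6·3)=136/387, b=Δ3−h3·(2M3+M4)/6=644/129
t_q=1 → seg 0, τ=1; S=-1+587/129·τ+0·τ²+-329/516·τ³=501/172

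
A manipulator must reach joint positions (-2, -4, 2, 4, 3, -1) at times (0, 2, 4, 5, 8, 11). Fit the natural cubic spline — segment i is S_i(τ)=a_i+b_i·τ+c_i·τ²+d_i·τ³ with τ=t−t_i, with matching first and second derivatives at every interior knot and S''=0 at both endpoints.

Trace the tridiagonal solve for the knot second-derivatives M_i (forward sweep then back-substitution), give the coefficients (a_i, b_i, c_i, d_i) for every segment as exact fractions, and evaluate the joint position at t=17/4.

  seg 0: a=-2 b=-2015/933 c=0 d=541/1866
  seg 1: a=-4 b=1231/933 c=541/311 d=-839/1866
  seg 2: a=2 b=2689/933 c=-298/311 d=71/933
  seg 3: a=4 b=1114/933 c=-227/311 d=206/2799
  seg 4: a=3 b=-1118/933 c=-21/311 d=7/933
S(17/4) = 52981/19904

Δ: Δ0=-1, Δ1=3, Δ2=2, Δ3=-1/3, Δ4=-4/3
row 1: diag=8, rhs=24; c'=1/4, d'=3
row 2: denom=6−2·1/4=11/2; d'=(-6−2·3)/(11/2)=-24/11
row 3: denom=8−1·2/11=86/11; d'=(-14−1·-24/11)/(86/11)=-65/43
row 4: denom=12−3·33/86=933/86; d'=(-6−3·-65/43)/(933/86)=-42/311
back: M4=-42/311
back: M3=-65/43−33/86·-42/311=-454/311
back: M2=-24/11−2/11·-454/311=-596/311
back: M1=3−1/4·-596/311=1082/311
M: M0=0, M1=1082/311, M2=-596/311, M3=-454/311, M4=-42/311, M5=0
seg 0: a=-2, c=M0/2=0, d=(M1−M0)/(6·2)=541/1866, b=Δ0−h0·(2M0+M1)/6=-2015/933
seg 1: a=-4, c=M1/2=541/311, d=(M2−M1)/(6·2)=-839/1866, b=Δ1−h1·(2M1+M2)/6=1231/933
seg 2: a=2, c=M2/2=-298/311, d=(M3−M2)/(6·1)=71/933, b=Δ2−h2·(2M2+M3)/6=2689/933
seg 3: a=4, c=M3/2=-227/311, d=(M4−M3)/(6·3)=206/2799, b=Δ3−h3·(2M3+M4)/6=1114/933
seg 4: a=3, c=M4/2=-21/311, d=(M5−M4)/(6·3)=7/933, b=Δ4−h4·(2M4+M5)/6=-1118/933
t_q=17/4 → seg 2, τ=1/4; S=2+2689/933·τ+-298/311·τ²+71/933·τ³=52981/19904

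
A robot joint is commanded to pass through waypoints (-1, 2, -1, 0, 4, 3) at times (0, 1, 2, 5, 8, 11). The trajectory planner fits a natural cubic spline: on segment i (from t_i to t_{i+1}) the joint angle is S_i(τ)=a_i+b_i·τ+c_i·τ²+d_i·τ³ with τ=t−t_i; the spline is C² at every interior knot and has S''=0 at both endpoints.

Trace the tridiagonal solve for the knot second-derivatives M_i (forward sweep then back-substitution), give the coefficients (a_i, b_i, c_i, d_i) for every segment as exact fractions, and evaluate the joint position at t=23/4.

Δ: Δ0=3, Δ1=-3, Δ2=1/3, Δ3=4/3, Δ4=-1/3
row 1: diag=4, rhs=-36; c'=1/4, d'=-9
row 2: denom=8−1·1/4=31/4; d'=(20−1·-9)/(31/4)=116/31
row 3: denom=12−3·12/31=336/31; d'=(6−3·116/31)/(336/31)=-27/56
row 4: denom=12−3·31/112=1251/112; d'=(-10−3·-27/56)/(1251/112)=-958/1251
back: M4=-958/1251
back: M3=-27/56−31/112·-958/1251=-338/1251
back: M2=116/31−12/31·-338/1251=1604/417
back: M1=-9−1/4·1604/417=-4154/417
M: M0=0, M1=-4154/417, M2=1604/417, M3=-338/1251, M4=-958/1251, M5=0
seg 0: a=-1, c=M0/2=0, d=(M1−M0)/(6·1)=-2077/1251, b=Δ0−h0·(2M0+M1)/6=5830/1251
seg 1: a=2, c=M1/2=-2077/417, d=(M2−M1)/(6·1)=2879/1251, b=Δ1−h1·(2M1+M2)/6=-401/1251
seg 2: a=-1, c=M2/2=802/417, d=(M3−M2)/(6·3)=-2575/11259, b=Δ2−h2·(2M2+M3)/6=-4226/1251
seg 3: a=0, c=M3/2=-169/1251, d=(M4−M3)/(6·3)=-310/11259, b=Δ3−h3·(2M3+M4)/6=2485/1251
seg 4: a=4, c=M4/2=-479/1251, d=(M5−M4)/(6·3)=479/11259, b=Δ4−h4·(2M4+M5)/6=541/1251
t_q=23/4 → seg 3, τ=3/4; S=0+2485/1251·τ+-169/1251·τ²+-310/11259·τ³=6237/4448

  seg 0: a=-1 b=5830/1251 c=0 d=-2077/1251
  seg 1: a=2 b=-401/1251 c=-2077/417 d=2879/1251
  seg 2: a=-1 b=-4226/1251 c=802/417 d=-2575/11259
  seg 3: a=0 b=2485/1251 c=-169/1251 d=-310/11259
  seg 4: a=4 b=541/1251 c=-479/1251 d=479/11259
S(23/4) = 6237/4448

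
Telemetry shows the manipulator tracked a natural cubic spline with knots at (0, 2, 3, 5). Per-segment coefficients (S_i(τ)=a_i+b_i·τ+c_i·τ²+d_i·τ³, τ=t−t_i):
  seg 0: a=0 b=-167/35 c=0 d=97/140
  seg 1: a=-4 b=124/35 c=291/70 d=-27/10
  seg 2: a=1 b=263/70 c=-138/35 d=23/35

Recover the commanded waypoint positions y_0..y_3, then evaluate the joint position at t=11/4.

y_0 = S_0(0) = a_0 = 0
y_1 = S_1(0) = a_1 = -4
y_2 = S_2(0) = a_2 = 1
y_3 = S_2(2) = -2
t_q=11/4 is in segment 1 (τ=3/4); S_1(τ)=-643/4480

y_0=0 y_1=-4 y_2=1 y_3=-2
S(11/4) = -643/4480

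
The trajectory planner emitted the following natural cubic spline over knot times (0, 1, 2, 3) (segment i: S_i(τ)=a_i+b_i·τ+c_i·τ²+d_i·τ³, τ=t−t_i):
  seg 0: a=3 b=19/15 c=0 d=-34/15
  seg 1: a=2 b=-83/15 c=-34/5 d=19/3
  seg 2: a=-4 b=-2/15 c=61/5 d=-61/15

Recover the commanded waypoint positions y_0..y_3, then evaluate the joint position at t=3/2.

y_0=3 y_1=2 y_2=-4 y_3=4
S(3/2) = -67/40

y_0 = S_0(0) = a_0 = 3
y_1 = S_1(0) = a_1 = 2
y_2 = S_2(0) = a_2 = -4
y_3 = S_2(1) = 4
t_q=3/2 is in segment 1 (τ=1/2); S_1(τ)=-67/40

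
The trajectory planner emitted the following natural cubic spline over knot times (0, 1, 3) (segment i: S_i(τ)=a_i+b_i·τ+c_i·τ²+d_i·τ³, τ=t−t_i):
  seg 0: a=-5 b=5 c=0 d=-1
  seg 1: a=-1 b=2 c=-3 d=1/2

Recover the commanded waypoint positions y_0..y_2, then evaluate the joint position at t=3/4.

y_0 = S_0(0) = a_0 = -5
y_1 = S_1(0) = a_1 = -1
y_2 = S_1(2) = -5
t_q=3/4 is in segment 0 (τ=3/4); S_0(τ)=-107/64

y_0=-5 y_1=-1 y_2=-5
S(3/4) = -107/64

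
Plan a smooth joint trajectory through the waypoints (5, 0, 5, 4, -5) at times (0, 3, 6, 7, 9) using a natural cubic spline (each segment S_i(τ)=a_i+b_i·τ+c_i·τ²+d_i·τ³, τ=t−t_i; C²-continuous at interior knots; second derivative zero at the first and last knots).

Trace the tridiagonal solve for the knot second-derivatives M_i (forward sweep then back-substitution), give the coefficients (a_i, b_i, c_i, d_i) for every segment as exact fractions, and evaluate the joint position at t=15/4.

Δ: Δ0=-5/3, Δ1=5/3, Δ2=-1, Δ3=-9/2
row 1: diag=12, rhs=20; c'=1/4, d'=5/3
row 2: denom=8−3·1/4=29/4; d'=(-16−3·5/3)/(29/4)=-84/29
row 3: denom=6−1·4/29=170/29; d'=(-21−1·-84/29)/(170/29)=-105/34
back: M3=-105/34
back: M2=-84/29−4/29·-105/34=-42/17
back: M1=5/3−1/4·-42/17=233/102
M: M0=0, M1=233/102, M2=-42/17, M3=-105/34, M4=0
seg 0: a=5, c=M0/2=0, d=(M1−M0)/(6·3)=233/1836, b=Δ0−h0·(2M0+M1)/6=-191/68
seg 1: a=0, c=M1/2=233/204, d=(M2−M1)/(6·3)=-485/1836, b=Δ1−h1·(2M1+M2)/6=21/34
seg 2: a=5, c=M2/2=-21/17, d=(M3−M2)/(6·1)=-7/68, b=Δ2−h2·(2M2+M3)/6=23/68
seg 3: a=4, c=M3/2=-105/68, d=(M4−M3)/(6·2)=35/136, b=Δ3−h3·(2M3+M4)/6=-83/34
t_q=15/4 → seg 1, τ=3/4; S=0+21/34·τ+233/204·τ²+-485/1836·τ³=4327/4352

  seg 0: a=5 b=-191/68 c=0 d=233/1836
  seg 1: a=0 b=21/34 c=233/204 d=-485/1836
  seg 2: a=5 b=23/68 c=-21/17 d=-7/68
  seg 3: a=4 b=-83/34 c=-105/68 d=35/136
S(15/4) = 4327/4352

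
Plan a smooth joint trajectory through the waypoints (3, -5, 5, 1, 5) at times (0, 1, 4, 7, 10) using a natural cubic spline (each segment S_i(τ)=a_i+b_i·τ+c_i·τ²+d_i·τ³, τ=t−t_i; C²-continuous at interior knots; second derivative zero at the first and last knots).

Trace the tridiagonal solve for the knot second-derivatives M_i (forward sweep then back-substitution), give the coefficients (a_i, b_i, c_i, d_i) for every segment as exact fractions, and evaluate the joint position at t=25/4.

  seg 0: a=3 b=-1583/162 c=0 d=287/162
  seg 1: a=-5 b=-361/81 c=287/54 d=-1321/1458
  seg 2: a=5 b=481/162 c=-230/81 d=683/1458
  seg 3: a=1 b=-115/81 c=223/162 d=-223/1458
S(25/4) = 3043/1152

Δ: Δ0=-8, Δ1=10/3, Δ2=-4/3, Δ3=4/3
row 1: diag=8, rhs=68; c'=3/8, d'=17/2
row 2: denom=12−3·3/8=87/8; d'=(-28−3·17/2)/(87/8)=-428/87
row 3: denom=12−3·8/29=324/29; d'=(16−3·-428/87)/(324/29)=223/81
back: M3=223/81
back: M2=-428/87−8/29·223/81=-460/81
back: M1=17/2−3/8·-460/81=287/27
M: M0=0, M1=287/27, M2=-460/81, M3=223/81, M4=0
seg 0: a=3, c=M0/2=0, d=(M1−M0)/(6·1)=287/162, b=Δ0−h0·(2M0+M1)/6=-1583/162
seg 1: a=-5, c=M1/2=287/54, d=(M2−M1)/(6·3)=-1321/1458, b=Δ1−h1·(2M1+M2)/6=-361/81
seg 2: a=5, c=M2/2=-230/81, d=(M3−M2)/(6·3)=683/1458, b=Δ2−h2·(2M2+M3)/6=481/162
seg 3: a=1, c=M3/2=223/162, d=(M4−M3)/(6·3)=-223/1458, b=Δ3−h3·(2M3+M4)/6=-115/81
t_q=25/4 → seg 2, τ=9/4; S=5+481/162·τ+-230/81·τ²+683/1458·τ³=3043/1152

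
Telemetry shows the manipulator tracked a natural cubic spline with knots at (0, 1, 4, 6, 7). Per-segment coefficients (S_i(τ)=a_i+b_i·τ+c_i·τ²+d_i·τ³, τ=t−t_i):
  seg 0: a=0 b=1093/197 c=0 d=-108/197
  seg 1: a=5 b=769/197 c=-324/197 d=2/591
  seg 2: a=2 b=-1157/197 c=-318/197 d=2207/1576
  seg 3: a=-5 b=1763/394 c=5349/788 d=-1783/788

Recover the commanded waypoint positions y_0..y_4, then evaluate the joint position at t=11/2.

y_0=0 y_1=5 y_2=2 y_3=-5 y_4=4
S(11/2) = -72059/12608

y_0 = S_0(0) = a_0 = 0
y_1 = S_1(0) = a_1 = 5
y_2 = S_2(0) = a_2 = 2
y_3 = S_3(0) = a_3 = -5
y_4 = S_3(1) = 4
t_q=11/2 is in segment 2 (τ=3/2); S_2(τ)=-72059/12608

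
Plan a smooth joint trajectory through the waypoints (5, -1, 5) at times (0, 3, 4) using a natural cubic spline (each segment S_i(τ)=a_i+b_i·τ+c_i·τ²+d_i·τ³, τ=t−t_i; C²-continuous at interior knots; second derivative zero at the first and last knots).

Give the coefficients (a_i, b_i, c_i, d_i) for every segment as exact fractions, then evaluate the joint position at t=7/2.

Δ: Δ0=-2, Δ1=6
row 1: diag=8, rhs=48; c'=1/8, d'=6
back: M1=6
M: M0=0, M1=6, M2=0
seg 0: a=5, c=M0/2=0, d=(M1−M0)/(6·3)=1/3, b=Δ0−h0·(2M0+M1)/6=-5
seg 1: a=-1, c=M1/2=3, d=(M2−M1)/(6·1)=-1, b=Δ1−h1·(2M1+M2)/6=4
t_q=7/2 → seg 1, τ=1/2; S=-1+4·τ+3·τ²+-1·τ³=13/8

  seg 0: a=5 b=-5 c=0 d=1/3
  seg 1: a=-1 b=4 c=3 d=-1
S(7/2) = 13/8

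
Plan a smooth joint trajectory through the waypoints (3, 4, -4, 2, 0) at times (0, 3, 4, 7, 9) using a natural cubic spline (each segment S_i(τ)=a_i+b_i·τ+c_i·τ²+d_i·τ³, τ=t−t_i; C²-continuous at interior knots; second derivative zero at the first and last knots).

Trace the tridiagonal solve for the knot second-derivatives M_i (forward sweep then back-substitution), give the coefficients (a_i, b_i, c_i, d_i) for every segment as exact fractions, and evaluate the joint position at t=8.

  seg 0: a=3 b=1144/279 c=0 d=-1051/2511
  seg 1: a=4 b=-2009/279 c=-1051/279 d=92/31
  seg 2: a=-4 b=-1627/279 c=1433/279 d=-2114/2511
  seg 3: a=2 b=629/279 c=-227/93 d=227/558
S(8) = 413/186

Δ: Δ0=1/3, Δ1=-8, Δ2=2, Δ3=-1
row 1: diag=8, rhs=-50; c'=1/8, d'=-25/4
row 2: denom=8−1·1/8=63/8; d'=(60−1·-25/4)/(63/8)=530/63
row 3: denom=10−3·8/21=62/7; d'=(-18−3·530/63)/(62/7)=-454/93
back: M3=-454/93
back: M2=530/63−8/21·-454/93=2866/279
back: M1=-25/4−1/8·2866/279=-2102/279
M: M0=0, M1=-2102/279, M2=2866/279, M3=-454/93, M4=0
seg 0: a=3, c=M0/2=0, d=(M1−M0)/(6·3)=-1051/2511, b=Δ0−h0·(2M0+M1)/6=1144/279
seg 1: a=4, c=M1/2=-1051/279, d=(M2−M1)/(6·1)=92/31, b=Δ1−h1·(2M1+M2)/6=-2009/279
seg 2: a=-4, c=M2/2=1433/279, d=(M3−M2)/(6·3)=-2114/2511, b=Δ2−h2·(2M2+M3)/6=-1627/279
seg 3: a=2, c=M3/2=-227/93, d=(M4−M3)/(6·2)=227/558, b=Δ3−h3·(2M3+M4)/6=629/279
t_q=8 → seg 3, τ=1; S=2+629/279·τ+-227/93·τ²+227/558·τ³=413/186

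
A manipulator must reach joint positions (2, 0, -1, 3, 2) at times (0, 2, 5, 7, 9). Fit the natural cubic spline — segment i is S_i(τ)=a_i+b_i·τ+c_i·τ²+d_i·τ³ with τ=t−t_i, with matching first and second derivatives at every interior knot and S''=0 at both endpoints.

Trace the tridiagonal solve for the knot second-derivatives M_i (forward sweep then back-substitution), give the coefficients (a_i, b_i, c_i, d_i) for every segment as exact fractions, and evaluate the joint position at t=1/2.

  seg 0: a=2 b=-971/1032 c=0 d=-61/4128
  seg 1: a=0 b=-577/516 c=-61/688 d=241/2064
  seg 2: a=-1 b=3101/2064 c=331/344 d=-2945/8256
  seg 3: a=3 b=1105/1032 c=-1621/1376 d=1621/8256
S(1/2) = 16817/11008

Δ: Δ0=-1, Δ1=-1/3, Δ2=2, Δ3=-1/2
row 1: diag=10, rhs=4; c'=3/10, d'=2/5
row 2: denom=10−3·3/10=91/10; d'=(14−3·2/5)/(91/10)=128/91
row 3: denom=8−2·20/91=688/91; d'=(-15−2·128/91)/(688/91)=-1621/688
back: M3=-1621/688
back: M2=128/91−20/91·-1621/688=331/172
back: M1=2/5−3/10·331/172=-61/344
M: M0=0, M1=-61/344, M2=331/172, M3=-1621/688, M4=0
seg 0: a=2, c=M0/2=0, d=(M1−M0)/(6·2)=-61/4128, b=Δ0−h0·(2M0+M1)/6=-971/1032
seg 1: a=0, c=M1/2=-61/688, d=(M2−M1)/(6·3)=241/2064, b=Δ1−h1·(2M1+M2)/6=-577/516
seg 2: a=-1, c=M2/2=331/344, d=(M3−M2)/(6·2)=-2945/8256, b=Δ2−h2·(2M2+M3)/6=3101/2064
seg 3: a=3, c=M3/2=-1621/1376, d=(M4−M3)/(6·2)=1621/8256, b=Δ3−h3·(2M3+M4)/6=1105/1032
t_q=1/2 → seg 0, τ=1/2; S=2+-971/1032·τ+0·τ²+-61/4128·τ³=16817/11008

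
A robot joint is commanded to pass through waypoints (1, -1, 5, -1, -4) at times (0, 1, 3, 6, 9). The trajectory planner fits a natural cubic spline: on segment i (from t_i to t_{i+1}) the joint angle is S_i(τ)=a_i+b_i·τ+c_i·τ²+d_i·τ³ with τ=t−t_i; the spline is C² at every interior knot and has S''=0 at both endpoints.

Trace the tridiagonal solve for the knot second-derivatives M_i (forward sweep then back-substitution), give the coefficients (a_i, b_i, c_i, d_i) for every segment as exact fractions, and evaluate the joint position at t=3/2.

  seg 0: a=1 b=-639/206 c=0 d=227/206
  seg 1: a=-1 b=21/103 c=681/206 d=-393/412
  seg 2: a=5 b=204/103 c=-249/103 d=337/927
  seg 3: a=-1 b=-279/103 c=88/103 d=-88/927
S(3/2) = -629/3296

Δ: Δ0=-2, Δ1=3, Δ2=-2, Δ3=-1
row 1: diag=6, rhs=30; c'=1/3, d'=5
row 2: denom=10−2·1/3=28/3; d'=(-30−2·5)/(28/3)=-30/7
row 3: denom=12−3·9/28=309/28; d'=(6−3·-30/7)/(309/28)=176/103
back: M3=176/103
back: M2=-30/7−9/28·176/103=-498/103
back: M1=5−1/3·-498/103=681/103
M: M0=0, M1=681/103, M2=-498/103, M3=176/103, M4=0
seg 0: a=1, c=M0/2=0, d=(M1−M0)/(6·1)=227/206, b=Δ0−h0·(2M0+M1)/6=-639/206
seg 1: a=-1, c=M1/2=681/206, d=(M2−M1)/(6·2)=-393/412, b=Δ1−h1·(2M1+M2)/6=21/103
seg 2: a=5, c=M2/2=-249/103, d=(M3−M2)/(6·3)=337/927, b=Δ2−h2·(2M2+M3)/6=204/103
seg 3: a=-1, c=M3/2=88/103, d=(M4−M3)/(6·3)=-88/927, b=Δ3−h3·(2M3+M4)/6=-279/103
t_q=3/2 → seg 1, τ=1/2; S=-1+21/103·τ+681/206·τ²+-393/412·τ³=-629/3296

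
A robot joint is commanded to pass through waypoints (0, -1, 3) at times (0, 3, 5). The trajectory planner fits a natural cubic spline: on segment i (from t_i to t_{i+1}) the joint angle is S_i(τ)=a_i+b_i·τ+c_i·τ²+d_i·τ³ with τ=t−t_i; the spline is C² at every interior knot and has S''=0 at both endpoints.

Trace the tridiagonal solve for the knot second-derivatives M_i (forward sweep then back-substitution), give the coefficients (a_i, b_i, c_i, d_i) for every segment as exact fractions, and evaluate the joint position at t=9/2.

  seg 0: a=0 b=-31/30 c=0 d=7/90
  seg 1: a=-1 b=16/15 c=7/10 d=-7/60
S(9/2) = 57/32

Δ: Δ0=-1/3, Δ1=2
row 1: diag=10, rhs=14; c'=1/5, d'=7/5
back: M1=7/5
M: M0=0, M1=7/5, M2=0
seg 0: a=0, c=M0/2=0, d=(M1−M0)/(6·3)=7/90, b=Δ0−h0·(2M0+M1)/6=-31/30
seg 1: a=-1, c=M1/2=7/10, d=(M2−M1)/(6·2)=-7/60, b=Δ1−h1·(2M1+M2)/6=16/15
t_q=9/2 → seg 1, τ=3/2; S=-1+16/15·τ+7/10·τ²+-7/60·τ³=57/32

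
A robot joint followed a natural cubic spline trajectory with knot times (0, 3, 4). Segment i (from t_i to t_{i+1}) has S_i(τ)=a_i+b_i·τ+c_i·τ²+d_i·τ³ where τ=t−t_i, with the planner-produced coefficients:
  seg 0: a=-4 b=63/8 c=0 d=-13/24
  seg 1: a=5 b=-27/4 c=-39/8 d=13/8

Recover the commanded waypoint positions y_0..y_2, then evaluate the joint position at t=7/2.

y_0=-4 y_1=5 y_2=-5
S(7/2) = 39/64

y_0 = S_0(0) = a_0 = -4
y_1 = S_1(0) = a_1 = 5
y_2 = S_1(1) = -5
t_q=7/2 is in segment 1 (τ=1/2); S_1(τ)=39/64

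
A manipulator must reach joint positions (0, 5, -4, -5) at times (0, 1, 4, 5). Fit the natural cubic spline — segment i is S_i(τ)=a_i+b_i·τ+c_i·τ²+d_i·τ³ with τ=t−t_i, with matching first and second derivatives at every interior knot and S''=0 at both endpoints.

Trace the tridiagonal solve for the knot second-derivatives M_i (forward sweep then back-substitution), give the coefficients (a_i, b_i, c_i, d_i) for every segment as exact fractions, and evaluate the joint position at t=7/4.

Δ: Δ0=5, Δ1=-3, Δ2=-1
row 1: diag=8, rhs=-48; c'=3/8, d'=-6
row 2: denom=8−3·3/8=55/8; d'=(12−3·-6)/(55/8)=48/11
back: M2=48/11
back: M1=-6−3/8·48/11=-84/11
M: M0=0, M1=-84/11, M2=48/11, M3=0
seg 0: a=0, c=M0/2=0, d=(M1−M0)/(6·1)=-14/11, b=Δ0−h0·(2M0+M1)/6=69/11
seg 1: a=5, c=M1/2=-42/11, d=(M2−M1)/(6·3)=2/3, b=Δ1−h1·(2M1+M2)/6=27/11
seg 2: a=-4, c=M2/2=24/11, d=(M3−M2)/(6·1)=-8/11, b=Δ2−h2·(2M2+M3)/6=-27/11
t_q=7/4 → seg 1, τ=3/4; S=5+27/11·τ+-42/11·τ²+2/3·τ³=1751/352

  seg 0: a=0 b=69/11 c=0 d=-14/11
  seg 1: a=5 b=27/11 c=-42/11 d=2/3
  seg 2: a=-4 b=-27/11 c=24/11 d=-8/11
S(7/4) = 1751/352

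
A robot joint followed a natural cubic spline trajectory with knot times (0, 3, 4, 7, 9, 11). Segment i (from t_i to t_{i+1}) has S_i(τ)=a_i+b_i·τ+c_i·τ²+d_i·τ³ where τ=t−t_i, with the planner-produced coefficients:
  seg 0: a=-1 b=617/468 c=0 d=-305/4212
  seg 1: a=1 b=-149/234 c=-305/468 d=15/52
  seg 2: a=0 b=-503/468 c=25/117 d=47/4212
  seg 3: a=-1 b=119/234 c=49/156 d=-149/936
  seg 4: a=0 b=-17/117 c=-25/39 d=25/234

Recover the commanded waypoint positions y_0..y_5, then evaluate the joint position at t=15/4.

y_0 = S_0(0) = a_0 = -1
y_1 = S_1(0) = a_1 = 1
y_2 = S_2(0) = a_2 = 0
y_3 = S_3(0) = a_3 = -1
y_4 = S_4(0) = a_4 = 0
y_5 = S_4(2) = -2
t_q=15/4 is in segment 1 (τ=3/4); S_1(τ)=2771/9984

y_0=-1 y_1=1 y_2=0 y_3=-1 y_4=0 y_5=-2
S(15/4) = 2771/9984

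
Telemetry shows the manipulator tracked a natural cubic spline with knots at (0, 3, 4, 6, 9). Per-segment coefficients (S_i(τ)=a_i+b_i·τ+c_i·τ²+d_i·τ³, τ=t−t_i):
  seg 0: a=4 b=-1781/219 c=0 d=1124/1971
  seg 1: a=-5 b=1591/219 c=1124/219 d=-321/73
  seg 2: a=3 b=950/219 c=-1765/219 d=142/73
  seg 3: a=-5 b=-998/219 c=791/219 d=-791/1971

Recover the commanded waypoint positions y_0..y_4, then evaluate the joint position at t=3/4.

y_0=4 y_1=-5 y_2=3 y_3=-5 y_4=3
S(3/4) = -2171/1168

y_0 = S_0(0) = a_0 = 4
y_1 = S_1(0) = a_1 = -5
y_2 = S_2(0) = a_2 = 3
y_3 = S_3(0) = a_3 = -5
y_4 = S_3(3) = 3
t_q=3/4 is in segment 0 (τ=3/4); S_0(τ)=-2171/1168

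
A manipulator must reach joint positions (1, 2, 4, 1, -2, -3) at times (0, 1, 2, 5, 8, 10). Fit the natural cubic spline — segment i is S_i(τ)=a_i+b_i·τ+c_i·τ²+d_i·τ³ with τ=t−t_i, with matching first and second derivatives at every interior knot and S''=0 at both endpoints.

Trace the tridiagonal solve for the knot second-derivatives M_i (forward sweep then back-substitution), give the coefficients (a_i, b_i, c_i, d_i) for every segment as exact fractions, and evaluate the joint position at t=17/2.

Δ: Δ0=1, Δ1=2, Δ2=-1, Δ3=-1, Δ4=-1/2
row 1: diag=4, rhs=6; c'=1/4, d'=3/2
row 2: denom=8−1·1/4=31/4; d'=(-18−1·3/2)/(31/4)=-78/31
row 3: denom=12−3·12/31=336/31; d'=(0−3·-78/31)/(336/31)=39/56
row 4: denom=10−3·31/112=1027/112; d'=(3−3·39/56)/(1027/112)=102/1027
back: M4=102/1027
back: M3=39/56−31/112·102/1027=687/1027
back: M2=-78/31−12/31·687/1027=-2850/1027
back: M1=3/2−1/4·-2850/1027=2253/1027
M: M0=0, M1=2253/1027, M2=-2850/1027, M3=687/1027, M4=102/1027, M5=0
seg 0: a=1, c=M0/2=0, d=(M1−M0)/(6·1)=751/2054, b=Δ0−h0·(2M0+M1)/6=1303/2054
seg 1: a=2, c=M1/2=2253/2054, d=(M2−M1)/(6·1)=-1701/2054, b=Δ1−h1·(2M1+M2)/6=1778/1027
seg 2: a=4, c=M2/2=-1425/1027, d=(M3−M2)/(6·3)=393/2054, b=Δ2−h2·(2M2+M3)/6=2959/2054
seg 3: a=1, c=M3/2=687/2054, d=(M4−M3)/(6·3)=-5/158, b=Δ3−h3·(2M3+M4)/6=-1765/1027
seg 4: a=-2, c=M4/2=51/1027, d=(M5−M4)/(6·2)=-17/2054, b=Δ4−h4·(2M4+M5)/6=-1163/2054
t_q=17/2 → seg 4, τ=1/2; S=-2+-1163/2054·τ+51/1027·τ²+-17/2054·τ³=-37329/16432

  seg 0: a=1 b=1303/2054 c=0 d=751/2054
  seg 1: a=2 b=1778/1027 c=2253/2054 d=-1701/2054
  seg 2: a=4 b=2959/2054 c=-1425/1027 d=393/2054
  seg 3: a=1 b=-1765/1027 c=687/2054 d=-5/158
  seg 4: a=-2 b=-1163/2054 c=51/1027 d=-17/2054
S(17/2) = -37329/16432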